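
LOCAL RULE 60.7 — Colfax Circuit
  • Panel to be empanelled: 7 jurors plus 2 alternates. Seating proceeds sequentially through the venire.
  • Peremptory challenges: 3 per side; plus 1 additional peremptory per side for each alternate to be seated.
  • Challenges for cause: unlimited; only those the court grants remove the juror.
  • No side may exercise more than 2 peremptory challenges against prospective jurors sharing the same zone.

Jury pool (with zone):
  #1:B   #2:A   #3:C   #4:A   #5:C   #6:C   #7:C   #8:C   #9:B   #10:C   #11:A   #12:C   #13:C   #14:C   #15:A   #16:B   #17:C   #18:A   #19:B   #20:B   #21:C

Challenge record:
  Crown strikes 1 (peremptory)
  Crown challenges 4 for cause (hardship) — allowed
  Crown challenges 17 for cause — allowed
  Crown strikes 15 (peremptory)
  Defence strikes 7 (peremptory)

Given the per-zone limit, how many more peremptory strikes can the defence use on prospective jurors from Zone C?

Defence peremptories so far: #7 — 1 of 5 used, 4 left overall.
Against Zone C: #7 — 1 used; per-zone cap 2 leaves 1.
Binding limit: min(4, 1) = 1.

1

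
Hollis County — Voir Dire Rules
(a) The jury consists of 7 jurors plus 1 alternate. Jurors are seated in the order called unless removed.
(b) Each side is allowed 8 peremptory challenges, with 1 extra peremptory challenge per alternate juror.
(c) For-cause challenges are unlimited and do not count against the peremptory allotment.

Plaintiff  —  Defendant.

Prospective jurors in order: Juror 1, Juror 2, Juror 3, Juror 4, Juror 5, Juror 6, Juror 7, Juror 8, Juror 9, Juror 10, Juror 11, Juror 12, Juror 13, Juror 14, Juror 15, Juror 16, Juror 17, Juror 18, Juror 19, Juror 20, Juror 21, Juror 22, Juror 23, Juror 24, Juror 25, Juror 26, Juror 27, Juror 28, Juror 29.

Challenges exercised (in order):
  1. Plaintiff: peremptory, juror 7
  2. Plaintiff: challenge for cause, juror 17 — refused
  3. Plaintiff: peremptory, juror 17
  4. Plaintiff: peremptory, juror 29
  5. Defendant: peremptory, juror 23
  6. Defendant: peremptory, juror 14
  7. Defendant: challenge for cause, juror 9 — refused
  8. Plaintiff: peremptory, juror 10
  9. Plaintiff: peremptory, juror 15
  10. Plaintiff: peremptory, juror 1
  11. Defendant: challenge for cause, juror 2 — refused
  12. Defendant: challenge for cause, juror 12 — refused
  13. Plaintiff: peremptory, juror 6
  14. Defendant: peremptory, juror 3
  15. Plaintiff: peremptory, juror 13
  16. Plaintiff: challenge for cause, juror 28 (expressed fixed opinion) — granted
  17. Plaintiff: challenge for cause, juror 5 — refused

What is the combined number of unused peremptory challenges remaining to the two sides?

Plaintiff allotment: 8 base + 1 × 1 alternate = 9. Defendant allotment: 8 base + 1 × 1 alternate = 9.
Plaintiff peremptories used: #7, #17, #29, #10, #15, #1, #6, #13 — 8 (for-cause on #17, #28, #5 don't count).
Defendant peremptories used: #23, #14, #3 — 3 (for-cause on #9, #2, #12 don't count).
Remaining: (9 − 8) + (9 − 3) = 7.

7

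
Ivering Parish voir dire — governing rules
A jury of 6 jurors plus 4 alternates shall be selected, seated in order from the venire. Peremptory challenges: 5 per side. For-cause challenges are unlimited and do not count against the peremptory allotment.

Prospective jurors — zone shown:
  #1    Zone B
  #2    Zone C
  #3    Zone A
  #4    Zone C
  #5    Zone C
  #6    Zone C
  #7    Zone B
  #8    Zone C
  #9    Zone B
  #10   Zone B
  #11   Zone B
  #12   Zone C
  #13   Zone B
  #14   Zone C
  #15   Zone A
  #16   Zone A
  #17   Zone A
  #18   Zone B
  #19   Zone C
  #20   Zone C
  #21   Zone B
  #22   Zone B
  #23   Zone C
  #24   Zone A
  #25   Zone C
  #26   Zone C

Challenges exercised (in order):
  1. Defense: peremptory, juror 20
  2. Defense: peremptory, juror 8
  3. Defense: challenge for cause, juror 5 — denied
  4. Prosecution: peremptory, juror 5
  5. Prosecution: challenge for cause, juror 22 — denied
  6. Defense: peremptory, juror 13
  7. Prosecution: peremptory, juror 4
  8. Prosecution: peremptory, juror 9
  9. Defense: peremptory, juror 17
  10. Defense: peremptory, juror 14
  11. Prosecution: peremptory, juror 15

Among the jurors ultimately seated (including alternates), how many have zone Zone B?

5

Removed: #4, #5, #8, #9, #13, #14, #15, #17, #20.
Seated (10 incl. alternates): #1, #2, #3, #6, #7, #10, #11, #12, #16, #18.
Of those, in Zone B: #1, #7, #10, #11, #18 → 5.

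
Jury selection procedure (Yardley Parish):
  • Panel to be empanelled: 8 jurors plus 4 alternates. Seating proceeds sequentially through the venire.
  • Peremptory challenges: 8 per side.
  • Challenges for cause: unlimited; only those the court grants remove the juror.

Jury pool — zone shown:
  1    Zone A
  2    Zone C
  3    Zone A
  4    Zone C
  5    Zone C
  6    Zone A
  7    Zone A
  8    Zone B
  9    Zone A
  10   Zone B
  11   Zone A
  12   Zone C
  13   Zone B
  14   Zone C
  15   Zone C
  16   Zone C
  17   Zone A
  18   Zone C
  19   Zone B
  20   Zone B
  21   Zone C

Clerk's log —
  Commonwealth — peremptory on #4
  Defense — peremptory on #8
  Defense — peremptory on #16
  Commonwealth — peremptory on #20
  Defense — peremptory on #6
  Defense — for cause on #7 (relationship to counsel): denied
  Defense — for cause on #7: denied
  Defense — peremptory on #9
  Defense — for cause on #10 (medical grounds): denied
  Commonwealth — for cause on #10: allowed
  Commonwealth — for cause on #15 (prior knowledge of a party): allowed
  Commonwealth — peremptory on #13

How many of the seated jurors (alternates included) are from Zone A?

Removed: #4, #6, #8, #9, #10, #13, #15, #16, #20.
Seated (12 incl. alternates): #1, #2, #3, #5, #7, #11, #12, #14, #17, #18, #19, #21.
Of those, in Zone A: #1, #3, #7, #11, #17 → 5.

5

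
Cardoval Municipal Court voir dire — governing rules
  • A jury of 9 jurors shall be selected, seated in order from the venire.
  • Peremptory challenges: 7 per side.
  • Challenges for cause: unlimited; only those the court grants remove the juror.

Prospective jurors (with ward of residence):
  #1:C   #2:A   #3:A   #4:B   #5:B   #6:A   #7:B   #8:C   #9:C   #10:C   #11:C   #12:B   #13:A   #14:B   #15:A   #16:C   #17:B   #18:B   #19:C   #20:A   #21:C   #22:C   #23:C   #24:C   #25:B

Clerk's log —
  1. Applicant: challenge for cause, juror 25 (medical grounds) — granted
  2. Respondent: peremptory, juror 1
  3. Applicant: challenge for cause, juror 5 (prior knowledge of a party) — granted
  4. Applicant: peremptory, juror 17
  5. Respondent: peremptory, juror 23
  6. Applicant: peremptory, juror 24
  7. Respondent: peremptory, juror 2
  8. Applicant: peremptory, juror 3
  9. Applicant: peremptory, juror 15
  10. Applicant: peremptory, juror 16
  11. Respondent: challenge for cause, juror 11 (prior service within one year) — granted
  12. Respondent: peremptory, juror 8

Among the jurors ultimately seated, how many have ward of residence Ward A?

2

Removed: #1, #2, #3, #5, #8, #11, #15, #16, #17, #23, #24, #25.
Seated jurors 1–9: #4, #6, #7, #9, #10, #12, #13, #14, #18.
Of those, in Ward A: #6, #13 → 2.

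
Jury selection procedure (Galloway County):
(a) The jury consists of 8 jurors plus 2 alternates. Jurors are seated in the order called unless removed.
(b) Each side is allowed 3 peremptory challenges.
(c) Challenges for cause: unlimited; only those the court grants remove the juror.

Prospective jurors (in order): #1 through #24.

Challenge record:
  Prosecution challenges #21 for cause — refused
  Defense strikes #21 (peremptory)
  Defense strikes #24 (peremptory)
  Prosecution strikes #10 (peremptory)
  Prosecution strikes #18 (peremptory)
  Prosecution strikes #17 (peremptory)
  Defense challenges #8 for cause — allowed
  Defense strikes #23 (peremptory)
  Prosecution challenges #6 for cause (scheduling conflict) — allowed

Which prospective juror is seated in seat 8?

Removed: #6, #8, #10, #17, #18, #21, #23, #24.
Seating in order: seats 1–8 → #1, #2, #3, #4, #5, #7, #9, #11; alternates → #12, #13.
So seat 8 is #11.

11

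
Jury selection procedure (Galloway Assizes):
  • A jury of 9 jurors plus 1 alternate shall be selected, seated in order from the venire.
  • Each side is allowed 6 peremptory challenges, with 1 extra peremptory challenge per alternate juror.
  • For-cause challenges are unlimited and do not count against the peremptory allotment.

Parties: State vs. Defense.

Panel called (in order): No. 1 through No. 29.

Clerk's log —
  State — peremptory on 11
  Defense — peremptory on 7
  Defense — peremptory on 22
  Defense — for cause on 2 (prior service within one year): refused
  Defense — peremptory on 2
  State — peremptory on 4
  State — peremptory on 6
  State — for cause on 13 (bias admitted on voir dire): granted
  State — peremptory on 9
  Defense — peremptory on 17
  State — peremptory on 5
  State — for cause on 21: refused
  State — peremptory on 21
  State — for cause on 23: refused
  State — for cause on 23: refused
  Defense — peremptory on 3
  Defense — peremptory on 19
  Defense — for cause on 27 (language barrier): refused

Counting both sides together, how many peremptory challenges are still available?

2

State allotment: 6 base + 1 × 1 alternate = 7. Defense allotment: 6 base + 1 × 1 alternate = 7.
State peremptories used: #11, #4, #6, #9, #5, #21 — 6 (for-cause on #13, #21, #23, #23 don't count).
Defense peremptories used: #7, #22, #2, #17, #3, #19 — 6 (for-cause on #2, #27 don't count).
Remaining: (7 − 6) + (7 − 6) = 2.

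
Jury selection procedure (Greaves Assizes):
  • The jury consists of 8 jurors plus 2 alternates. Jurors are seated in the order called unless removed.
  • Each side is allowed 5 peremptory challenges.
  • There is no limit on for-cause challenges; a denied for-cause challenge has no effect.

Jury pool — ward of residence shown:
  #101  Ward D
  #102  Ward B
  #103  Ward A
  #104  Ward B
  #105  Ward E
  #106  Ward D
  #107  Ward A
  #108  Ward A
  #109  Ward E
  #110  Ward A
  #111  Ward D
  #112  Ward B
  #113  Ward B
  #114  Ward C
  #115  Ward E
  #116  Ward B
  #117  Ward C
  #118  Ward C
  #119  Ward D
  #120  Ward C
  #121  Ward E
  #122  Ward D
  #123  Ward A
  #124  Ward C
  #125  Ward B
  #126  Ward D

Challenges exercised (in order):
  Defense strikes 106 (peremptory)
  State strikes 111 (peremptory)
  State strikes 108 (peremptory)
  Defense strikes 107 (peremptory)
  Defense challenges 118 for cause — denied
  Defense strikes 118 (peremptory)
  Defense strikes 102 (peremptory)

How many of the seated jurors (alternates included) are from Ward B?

Removed: #102, #106, #107, #108, #111, #118.
Seated (10 incl. alternates): #101, #103, #104, #105, #109, #110, #112, #113, #114, #115.
Of those, in Ward B: #104, #112, #113 → 3.

3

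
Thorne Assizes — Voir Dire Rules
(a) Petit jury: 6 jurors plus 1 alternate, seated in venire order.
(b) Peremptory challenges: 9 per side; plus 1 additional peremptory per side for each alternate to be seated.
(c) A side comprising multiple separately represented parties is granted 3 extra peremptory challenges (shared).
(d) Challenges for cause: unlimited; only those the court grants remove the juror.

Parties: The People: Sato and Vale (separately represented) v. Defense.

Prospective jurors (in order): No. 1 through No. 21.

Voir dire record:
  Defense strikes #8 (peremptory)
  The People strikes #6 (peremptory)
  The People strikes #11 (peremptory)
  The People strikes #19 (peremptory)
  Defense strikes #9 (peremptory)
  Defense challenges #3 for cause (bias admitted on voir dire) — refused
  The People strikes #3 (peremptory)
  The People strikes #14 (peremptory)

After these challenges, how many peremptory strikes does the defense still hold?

8

Defense allotment: 9 base + 1 × 1 alternate = 10.
Defense peremptories used: #8, #9 — 2 (the for-cause on #3 doesn't count).
Remaining: 10 − 2 = 8.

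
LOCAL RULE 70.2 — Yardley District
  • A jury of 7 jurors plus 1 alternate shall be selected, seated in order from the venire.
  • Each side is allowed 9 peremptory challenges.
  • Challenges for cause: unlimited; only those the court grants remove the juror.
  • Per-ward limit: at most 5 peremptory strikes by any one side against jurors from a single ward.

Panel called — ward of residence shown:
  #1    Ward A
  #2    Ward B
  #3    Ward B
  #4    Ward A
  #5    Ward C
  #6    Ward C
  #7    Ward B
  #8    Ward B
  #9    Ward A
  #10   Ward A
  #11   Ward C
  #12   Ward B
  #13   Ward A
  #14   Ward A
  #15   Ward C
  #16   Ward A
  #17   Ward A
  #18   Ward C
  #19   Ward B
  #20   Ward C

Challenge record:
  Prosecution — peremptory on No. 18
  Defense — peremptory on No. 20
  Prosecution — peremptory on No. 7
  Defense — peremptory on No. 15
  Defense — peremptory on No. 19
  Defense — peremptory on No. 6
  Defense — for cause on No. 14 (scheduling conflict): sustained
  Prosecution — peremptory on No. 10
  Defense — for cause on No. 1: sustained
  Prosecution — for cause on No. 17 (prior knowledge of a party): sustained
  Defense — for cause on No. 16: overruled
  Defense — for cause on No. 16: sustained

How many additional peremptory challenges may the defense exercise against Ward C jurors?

Defense peremptories so far: #20, #15, #19, #6 — 4 of 9 used, 5 left overall.
Against Ward C: #20, #15, #6 — 3 used; per-ward cap 5 leaves 2.
Binding limit: min(5, 2) = 2.

2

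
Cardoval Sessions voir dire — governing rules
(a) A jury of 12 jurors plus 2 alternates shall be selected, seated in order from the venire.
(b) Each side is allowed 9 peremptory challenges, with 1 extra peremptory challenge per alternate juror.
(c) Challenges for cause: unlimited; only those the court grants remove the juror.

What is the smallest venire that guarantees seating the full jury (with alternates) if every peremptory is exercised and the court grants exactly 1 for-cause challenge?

Seats to fill: 12 + 2 alternates = 14.
Peremptories: 9 + 1×2 = 11 per side × 2 sides = 22.
For-cause removals: 1.
Minimum venire: 14 + 22 + 1 = 37.

37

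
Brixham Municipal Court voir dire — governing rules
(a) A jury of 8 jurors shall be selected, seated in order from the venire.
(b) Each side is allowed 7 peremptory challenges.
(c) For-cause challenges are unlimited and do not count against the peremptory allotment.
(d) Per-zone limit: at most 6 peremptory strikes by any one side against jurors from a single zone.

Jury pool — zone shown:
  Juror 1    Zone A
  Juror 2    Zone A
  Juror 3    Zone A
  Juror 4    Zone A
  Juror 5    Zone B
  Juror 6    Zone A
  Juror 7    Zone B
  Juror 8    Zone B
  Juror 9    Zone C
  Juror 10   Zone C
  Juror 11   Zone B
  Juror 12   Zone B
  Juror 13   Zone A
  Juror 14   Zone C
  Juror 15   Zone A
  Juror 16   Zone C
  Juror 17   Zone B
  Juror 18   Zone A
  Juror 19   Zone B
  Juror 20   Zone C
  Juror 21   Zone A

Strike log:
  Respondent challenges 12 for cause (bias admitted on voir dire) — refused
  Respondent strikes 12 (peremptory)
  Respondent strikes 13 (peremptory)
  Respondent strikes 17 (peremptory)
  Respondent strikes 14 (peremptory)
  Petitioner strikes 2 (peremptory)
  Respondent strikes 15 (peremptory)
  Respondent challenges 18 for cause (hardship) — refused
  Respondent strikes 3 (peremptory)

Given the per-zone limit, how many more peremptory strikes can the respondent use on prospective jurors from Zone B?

1

Respondent peremptories so far: #12, #13, #17, #14, #15, #3 — 6 of 7 used, 1 left overall.
Against Zone B: #12, #17 — 2 used; per-zone cap 6 leaves 4.
Binding limit: min(1, 4) = 1.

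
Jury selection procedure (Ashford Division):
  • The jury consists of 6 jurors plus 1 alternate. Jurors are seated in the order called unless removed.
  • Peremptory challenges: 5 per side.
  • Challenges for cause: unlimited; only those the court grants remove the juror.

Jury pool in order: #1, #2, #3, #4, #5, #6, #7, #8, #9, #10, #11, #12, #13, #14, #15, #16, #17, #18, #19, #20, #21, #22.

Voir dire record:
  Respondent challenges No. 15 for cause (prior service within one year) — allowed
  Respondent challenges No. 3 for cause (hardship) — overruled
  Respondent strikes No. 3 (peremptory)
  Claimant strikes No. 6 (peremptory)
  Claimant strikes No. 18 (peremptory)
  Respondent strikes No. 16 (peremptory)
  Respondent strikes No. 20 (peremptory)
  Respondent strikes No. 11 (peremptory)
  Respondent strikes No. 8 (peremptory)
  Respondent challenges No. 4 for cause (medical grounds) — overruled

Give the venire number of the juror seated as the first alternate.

Removed: #3, #6, #8, #11, #15, #16, #18, #20. (#4 stays — for-cause denied.)
Filling seats in venire order through position 7: #1, #2, #4, #5, #7, #9, #10.
So alternate 1 is #10.

10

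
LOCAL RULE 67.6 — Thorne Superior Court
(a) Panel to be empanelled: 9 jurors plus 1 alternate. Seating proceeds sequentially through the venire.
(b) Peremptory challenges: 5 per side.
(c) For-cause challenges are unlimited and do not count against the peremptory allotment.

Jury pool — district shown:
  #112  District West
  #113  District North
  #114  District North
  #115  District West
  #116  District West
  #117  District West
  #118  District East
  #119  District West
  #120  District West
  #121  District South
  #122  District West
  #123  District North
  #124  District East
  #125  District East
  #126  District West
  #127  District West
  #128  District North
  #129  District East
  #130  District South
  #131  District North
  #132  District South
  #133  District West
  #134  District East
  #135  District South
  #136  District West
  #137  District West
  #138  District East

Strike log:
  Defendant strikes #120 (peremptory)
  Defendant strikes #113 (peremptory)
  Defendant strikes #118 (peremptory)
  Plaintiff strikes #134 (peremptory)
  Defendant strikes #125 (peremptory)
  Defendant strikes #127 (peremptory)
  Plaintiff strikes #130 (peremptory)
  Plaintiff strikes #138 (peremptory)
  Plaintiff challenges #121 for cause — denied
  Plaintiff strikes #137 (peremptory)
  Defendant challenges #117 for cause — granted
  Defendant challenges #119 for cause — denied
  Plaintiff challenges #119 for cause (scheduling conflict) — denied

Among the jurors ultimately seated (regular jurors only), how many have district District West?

Removed: #113, #117, #118, #120, #125, #127, #130, #134, #137, #138.
Seated jurors 1–9: #112, #114, #115, #116, #119, #121, #122, #123, #124 (alternates #126 not counted).
Of those, in District West: #112, #115, #116, #119, #122 → 5.

5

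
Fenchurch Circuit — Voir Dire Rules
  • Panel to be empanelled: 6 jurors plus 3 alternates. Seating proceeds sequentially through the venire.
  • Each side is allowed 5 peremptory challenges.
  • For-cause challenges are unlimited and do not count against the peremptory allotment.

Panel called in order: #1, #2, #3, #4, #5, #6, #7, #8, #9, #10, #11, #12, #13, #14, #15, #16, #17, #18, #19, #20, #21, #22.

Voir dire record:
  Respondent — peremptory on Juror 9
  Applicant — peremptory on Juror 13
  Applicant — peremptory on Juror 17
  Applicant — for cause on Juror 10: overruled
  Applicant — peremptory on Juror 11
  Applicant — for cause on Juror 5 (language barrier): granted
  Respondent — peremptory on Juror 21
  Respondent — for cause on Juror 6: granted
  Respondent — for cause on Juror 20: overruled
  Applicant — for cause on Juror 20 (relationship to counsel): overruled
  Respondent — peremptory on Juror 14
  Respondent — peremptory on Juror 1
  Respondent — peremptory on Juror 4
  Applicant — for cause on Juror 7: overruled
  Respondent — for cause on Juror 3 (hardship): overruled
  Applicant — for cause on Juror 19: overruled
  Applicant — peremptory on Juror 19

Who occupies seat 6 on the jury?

Removed: #1, #4, #5, #6, #9, #11, #13, #14, #17, #19, #21. (#3, #7, #10, #20 stay — for-cause denied.)
Seating in order: seats 1–6 → #2, #3, #7, #8, #10, #12; alternates → #15, #16, #18.
So seat 6 is #12.

12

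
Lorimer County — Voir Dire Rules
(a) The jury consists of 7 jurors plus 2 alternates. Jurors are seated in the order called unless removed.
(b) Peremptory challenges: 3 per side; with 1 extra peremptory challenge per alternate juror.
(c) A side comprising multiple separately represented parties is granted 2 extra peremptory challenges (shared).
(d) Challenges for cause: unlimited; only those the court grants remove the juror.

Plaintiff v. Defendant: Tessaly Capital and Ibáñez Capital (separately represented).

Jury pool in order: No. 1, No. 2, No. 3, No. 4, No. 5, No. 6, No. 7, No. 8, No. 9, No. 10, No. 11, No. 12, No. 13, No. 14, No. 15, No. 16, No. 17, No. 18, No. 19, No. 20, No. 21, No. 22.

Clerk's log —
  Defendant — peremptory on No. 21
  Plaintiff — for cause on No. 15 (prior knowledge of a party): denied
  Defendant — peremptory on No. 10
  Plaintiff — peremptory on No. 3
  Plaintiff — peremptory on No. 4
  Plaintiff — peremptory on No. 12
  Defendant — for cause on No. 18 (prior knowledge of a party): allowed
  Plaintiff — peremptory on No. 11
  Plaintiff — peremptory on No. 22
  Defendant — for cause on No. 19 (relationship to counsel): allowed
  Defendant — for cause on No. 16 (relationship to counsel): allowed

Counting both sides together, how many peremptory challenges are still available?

5

Plaintiff allotment: 3 base + 1 × 2 alternates = 5. Defendant allotment: 3 base + 1 × 2 alternates + 2 multi-party = 7.
Plaintiff peremptories used: #3, #4, #12, #11, #22 — 5 (the for-cause on #15 doesn't count).
Defendant peremptories used: #21, #10 — 2 (for-cause on #18, #19, #16 don't count).
Remaining: (5 − 5) + (7 − 2) = 5.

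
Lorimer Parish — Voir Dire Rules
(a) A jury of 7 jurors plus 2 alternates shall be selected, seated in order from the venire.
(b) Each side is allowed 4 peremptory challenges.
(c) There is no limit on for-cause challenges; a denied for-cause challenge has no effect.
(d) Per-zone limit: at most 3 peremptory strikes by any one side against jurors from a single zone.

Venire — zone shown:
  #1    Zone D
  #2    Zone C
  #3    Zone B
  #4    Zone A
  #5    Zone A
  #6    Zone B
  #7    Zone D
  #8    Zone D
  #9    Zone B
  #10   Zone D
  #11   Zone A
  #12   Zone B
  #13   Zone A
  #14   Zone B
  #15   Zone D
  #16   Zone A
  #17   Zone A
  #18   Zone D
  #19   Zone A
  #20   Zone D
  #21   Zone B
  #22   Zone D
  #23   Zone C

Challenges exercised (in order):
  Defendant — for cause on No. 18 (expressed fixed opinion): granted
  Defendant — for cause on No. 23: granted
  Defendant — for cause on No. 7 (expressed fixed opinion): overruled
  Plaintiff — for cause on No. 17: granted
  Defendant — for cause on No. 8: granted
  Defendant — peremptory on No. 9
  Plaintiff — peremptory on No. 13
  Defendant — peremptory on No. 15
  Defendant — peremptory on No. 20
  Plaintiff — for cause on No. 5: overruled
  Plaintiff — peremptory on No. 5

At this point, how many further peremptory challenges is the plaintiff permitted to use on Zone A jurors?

1

Plaintiff peremptories so far: #13, #5 — 2 of 4 used, 2 left overall.
Against Zone A: #13, #5 — 2 used; per-zone cap 3 leaves 1.
Binding limit: min(2, 1) = 1.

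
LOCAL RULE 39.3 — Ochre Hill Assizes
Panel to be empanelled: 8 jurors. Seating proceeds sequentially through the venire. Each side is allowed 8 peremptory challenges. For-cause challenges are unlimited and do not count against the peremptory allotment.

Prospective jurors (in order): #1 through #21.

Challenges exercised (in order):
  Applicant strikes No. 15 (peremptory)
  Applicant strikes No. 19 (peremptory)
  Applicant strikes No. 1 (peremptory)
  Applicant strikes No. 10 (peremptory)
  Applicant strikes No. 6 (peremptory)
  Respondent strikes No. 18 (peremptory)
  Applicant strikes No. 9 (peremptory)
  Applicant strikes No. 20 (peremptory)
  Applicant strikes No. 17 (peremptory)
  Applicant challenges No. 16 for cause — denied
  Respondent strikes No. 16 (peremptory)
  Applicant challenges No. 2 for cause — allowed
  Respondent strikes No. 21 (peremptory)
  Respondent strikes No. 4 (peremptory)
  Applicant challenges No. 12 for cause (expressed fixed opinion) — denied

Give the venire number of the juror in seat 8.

Removed: #1, #2, #4, #6, #9, #10, #15, #16, #17, #18, #19, #20, #21. (#12 stays — for-cause denied.)
Seating in order: seats 1–8 → #3, #5, #7, #8, #11, #12, #13, #14.
So seat 8 is #14.

14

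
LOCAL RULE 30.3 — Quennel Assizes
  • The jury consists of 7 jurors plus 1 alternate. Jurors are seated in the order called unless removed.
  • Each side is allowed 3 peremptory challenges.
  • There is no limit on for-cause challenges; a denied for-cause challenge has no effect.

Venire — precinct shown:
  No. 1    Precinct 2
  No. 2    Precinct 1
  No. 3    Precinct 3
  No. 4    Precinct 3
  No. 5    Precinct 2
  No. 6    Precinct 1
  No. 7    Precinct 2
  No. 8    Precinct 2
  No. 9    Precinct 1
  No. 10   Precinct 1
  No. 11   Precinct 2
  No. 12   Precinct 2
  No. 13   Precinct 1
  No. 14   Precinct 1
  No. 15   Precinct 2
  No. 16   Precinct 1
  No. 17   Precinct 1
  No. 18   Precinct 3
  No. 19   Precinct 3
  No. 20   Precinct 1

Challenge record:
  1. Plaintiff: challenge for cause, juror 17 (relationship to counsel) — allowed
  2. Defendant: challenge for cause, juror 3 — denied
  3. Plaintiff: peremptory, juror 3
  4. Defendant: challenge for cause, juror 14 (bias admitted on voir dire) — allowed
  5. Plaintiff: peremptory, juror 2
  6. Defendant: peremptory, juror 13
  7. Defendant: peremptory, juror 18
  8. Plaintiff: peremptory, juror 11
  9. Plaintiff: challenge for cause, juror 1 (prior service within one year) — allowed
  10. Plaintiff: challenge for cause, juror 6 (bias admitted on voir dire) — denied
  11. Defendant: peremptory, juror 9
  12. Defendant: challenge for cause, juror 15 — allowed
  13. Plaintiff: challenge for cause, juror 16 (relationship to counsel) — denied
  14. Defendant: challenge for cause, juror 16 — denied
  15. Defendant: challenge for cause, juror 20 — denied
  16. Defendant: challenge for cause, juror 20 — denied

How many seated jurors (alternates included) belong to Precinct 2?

4

Removed: #1, #2, #3, #9, #11, #13, #14, #15, #17, #18.
Seated (8 incl. alternates): #4, #5, #6, #7, #8, #10, #12, #16.
Of those, in Precinct 2: #5, #7, #8, #12 → 4.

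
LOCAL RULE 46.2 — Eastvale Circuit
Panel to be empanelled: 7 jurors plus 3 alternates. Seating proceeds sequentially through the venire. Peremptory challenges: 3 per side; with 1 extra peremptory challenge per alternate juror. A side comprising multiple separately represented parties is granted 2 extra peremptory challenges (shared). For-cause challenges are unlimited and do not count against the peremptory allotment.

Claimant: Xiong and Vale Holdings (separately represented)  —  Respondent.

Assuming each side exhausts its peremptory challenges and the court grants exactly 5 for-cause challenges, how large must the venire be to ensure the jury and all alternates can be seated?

Seats to fill: 7 + 3 alternates = 10.
Peremptories — Claimant: 3 + 1×3 + 2 = 8; Respondent: 3 + 1×3 = 6; total 14.
For-cause removals: 5.
Minimum venire: 10 + 14 + 5 = 29.

29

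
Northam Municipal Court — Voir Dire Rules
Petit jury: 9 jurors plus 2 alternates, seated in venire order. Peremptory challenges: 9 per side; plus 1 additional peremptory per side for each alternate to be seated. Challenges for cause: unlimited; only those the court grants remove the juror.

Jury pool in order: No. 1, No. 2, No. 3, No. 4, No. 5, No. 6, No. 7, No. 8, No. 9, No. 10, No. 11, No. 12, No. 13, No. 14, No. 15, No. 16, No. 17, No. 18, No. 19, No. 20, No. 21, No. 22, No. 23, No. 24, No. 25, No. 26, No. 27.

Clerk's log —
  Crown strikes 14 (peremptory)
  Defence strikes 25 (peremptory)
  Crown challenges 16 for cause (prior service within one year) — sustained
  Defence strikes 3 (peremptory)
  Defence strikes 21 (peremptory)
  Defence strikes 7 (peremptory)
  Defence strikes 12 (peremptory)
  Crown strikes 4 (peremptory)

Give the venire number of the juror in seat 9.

Removed: #3, #4, #7, #12, #14, #16, #21, #25.
Seating in order: seats 1–9 → #1, #2, #5, #6, #8, #9, #10, #11, #13; alternates → #15, #17.
So seat 9 is #13.

13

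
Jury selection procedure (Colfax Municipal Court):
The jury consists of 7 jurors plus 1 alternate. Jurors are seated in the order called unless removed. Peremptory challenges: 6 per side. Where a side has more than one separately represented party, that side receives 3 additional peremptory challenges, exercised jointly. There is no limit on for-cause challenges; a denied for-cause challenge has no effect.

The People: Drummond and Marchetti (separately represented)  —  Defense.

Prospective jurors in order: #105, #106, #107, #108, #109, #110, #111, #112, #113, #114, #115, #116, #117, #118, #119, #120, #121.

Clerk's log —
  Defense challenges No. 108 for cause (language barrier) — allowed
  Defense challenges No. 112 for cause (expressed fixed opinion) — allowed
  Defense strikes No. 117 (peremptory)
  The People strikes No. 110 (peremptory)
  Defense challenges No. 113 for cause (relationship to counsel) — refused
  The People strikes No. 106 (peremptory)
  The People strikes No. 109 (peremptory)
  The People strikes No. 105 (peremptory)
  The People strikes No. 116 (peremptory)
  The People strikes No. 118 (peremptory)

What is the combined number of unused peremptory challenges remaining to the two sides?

8

The People allotment: 6 base + 3 multi-party = 9. Defense allotment: 6.
The People peremptories used: #110, #106, #109, #105, #116, #118 — 6.
Defense peremptories used: #117 — 1 (for-cause on #108, #112, #113 don't count).
Remaining: (9 − 6) + (6 − 1) = 8.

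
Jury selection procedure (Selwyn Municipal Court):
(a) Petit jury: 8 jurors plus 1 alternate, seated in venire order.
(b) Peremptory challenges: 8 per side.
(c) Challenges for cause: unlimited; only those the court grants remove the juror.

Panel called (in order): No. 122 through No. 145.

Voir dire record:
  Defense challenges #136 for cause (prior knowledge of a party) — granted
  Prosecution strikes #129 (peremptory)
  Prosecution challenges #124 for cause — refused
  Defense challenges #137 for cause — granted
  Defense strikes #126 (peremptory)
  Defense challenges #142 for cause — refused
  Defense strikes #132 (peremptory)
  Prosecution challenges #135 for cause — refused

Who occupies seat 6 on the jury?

128

Removed: #126, #129, #132, #136, #137. (#124, #135, #142 stay — for-cause denied.)
Filling seats in venire order through position 6: #122, #123, #124, #125, #127, #128.
So seat 6 is #128.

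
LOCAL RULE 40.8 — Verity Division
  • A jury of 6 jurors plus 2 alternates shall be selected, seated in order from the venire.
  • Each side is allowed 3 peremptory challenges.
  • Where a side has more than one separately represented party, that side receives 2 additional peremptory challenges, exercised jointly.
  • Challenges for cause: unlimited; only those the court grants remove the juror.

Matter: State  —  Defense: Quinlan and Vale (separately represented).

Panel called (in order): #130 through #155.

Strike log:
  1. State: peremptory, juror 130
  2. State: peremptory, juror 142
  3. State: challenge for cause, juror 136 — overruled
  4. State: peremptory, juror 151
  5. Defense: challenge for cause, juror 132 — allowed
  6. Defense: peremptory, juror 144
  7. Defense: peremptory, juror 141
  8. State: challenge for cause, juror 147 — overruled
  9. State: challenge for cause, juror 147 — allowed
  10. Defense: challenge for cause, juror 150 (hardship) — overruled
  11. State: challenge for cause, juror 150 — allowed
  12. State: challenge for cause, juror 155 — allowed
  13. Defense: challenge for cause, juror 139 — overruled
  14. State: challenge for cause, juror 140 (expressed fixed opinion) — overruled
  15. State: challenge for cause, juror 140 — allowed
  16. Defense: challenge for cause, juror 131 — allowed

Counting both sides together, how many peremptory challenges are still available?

3

State allotment: 3. Defense allotment: 3 base + 2 multi-party = 5.
State peremptories used: #130, #142, #151 — 3 (for-cause on #136, #147, #147, #150, #155, #140, #140 don't count).
Defense peremptories used: #144, #141 — 2 (for-cause on #132, #150, #139, #131 don't count).
Remaining: (3 − 3) + (5 − 2) = 3.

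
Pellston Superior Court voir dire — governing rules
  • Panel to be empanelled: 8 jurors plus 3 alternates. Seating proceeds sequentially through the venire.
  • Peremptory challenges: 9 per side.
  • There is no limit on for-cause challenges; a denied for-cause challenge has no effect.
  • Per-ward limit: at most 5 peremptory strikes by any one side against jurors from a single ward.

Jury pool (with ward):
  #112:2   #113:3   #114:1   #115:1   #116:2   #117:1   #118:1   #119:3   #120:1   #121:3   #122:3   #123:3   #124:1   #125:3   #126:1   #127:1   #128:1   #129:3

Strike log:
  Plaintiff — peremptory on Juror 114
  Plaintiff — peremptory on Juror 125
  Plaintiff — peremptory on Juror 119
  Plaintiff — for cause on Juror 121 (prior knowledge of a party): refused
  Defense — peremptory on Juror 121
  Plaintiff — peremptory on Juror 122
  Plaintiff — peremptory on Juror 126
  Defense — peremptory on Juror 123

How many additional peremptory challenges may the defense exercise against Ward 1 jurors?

5

Defense peremptories so far: #121, #123 — 2 of 9 used, 7 left overall.
Against Ward 1: none yet — per-ward cap 5 leaves 5.
Binding limit: min(7, 5) = 5.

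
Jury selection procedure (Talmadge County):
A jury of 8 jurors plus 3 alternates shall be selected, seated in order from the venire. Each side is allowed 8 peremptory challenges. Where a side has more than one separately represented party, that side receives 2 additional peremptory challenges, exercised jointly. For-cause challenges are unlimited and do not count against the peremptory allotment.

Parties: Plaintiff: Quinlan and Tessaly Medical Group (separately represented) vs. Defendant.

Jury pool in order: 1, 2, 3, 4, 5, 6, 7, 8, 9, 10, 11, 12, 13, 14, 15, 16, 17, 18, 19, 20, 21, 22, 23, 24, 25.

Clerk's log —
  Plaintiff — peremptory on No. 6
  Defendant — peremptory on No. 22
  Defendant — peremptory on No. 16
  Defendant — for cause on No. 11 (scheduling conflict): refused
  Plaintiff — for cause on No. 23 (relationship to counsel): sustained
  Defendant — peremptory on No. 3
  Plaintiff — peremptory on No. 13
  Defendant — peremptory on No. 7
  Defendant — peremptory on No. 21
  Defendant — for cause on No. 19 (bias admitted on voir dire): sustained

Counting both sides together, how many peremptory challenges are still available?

Plaintiff allotment: 8 base + 2 multi-party = 10. Defendant allotment: 8.
Plaintiff peremptories used: #6, #13 — 2 (the for-cause on #23 doesn't count).
Defendant peremptories used: #22, #16, #3, #7, #21 — 5 (for-cause on #11, #19 don't count).
Remaining: (10 − 2) + (8 − 5) = 11.

11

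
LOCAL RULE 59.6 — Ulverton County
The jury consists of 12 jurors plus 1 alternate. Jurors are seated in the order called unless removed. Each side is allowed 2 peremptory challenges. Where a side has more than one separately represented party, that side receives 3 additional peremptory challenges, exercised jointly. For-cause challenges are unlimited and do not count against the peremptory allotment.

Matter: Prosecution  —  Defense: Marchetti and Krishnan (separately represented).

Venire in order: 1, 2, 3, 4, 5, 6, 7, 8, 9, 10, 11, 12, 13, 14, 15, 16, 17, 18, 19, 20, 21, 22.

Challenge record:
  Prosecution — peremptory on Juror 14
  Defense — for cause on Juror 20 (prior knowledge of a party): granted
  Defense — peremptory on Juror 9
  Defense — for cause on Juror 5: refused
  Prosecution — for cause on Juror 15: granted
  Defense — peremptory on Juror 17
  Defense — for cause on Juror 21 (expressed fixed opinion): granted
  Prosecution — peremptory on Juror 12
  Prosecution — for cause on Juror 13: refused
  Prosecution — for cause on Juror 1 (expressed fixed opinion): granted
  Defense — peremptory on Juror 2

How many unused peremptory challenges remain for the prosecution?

Prosecution allotment: 2.
Prosecution peremptories used: #14, #12 — 2 (for-cause on #15, #13, #1 don't count).
Remaining: 2 − 2 = 0.

0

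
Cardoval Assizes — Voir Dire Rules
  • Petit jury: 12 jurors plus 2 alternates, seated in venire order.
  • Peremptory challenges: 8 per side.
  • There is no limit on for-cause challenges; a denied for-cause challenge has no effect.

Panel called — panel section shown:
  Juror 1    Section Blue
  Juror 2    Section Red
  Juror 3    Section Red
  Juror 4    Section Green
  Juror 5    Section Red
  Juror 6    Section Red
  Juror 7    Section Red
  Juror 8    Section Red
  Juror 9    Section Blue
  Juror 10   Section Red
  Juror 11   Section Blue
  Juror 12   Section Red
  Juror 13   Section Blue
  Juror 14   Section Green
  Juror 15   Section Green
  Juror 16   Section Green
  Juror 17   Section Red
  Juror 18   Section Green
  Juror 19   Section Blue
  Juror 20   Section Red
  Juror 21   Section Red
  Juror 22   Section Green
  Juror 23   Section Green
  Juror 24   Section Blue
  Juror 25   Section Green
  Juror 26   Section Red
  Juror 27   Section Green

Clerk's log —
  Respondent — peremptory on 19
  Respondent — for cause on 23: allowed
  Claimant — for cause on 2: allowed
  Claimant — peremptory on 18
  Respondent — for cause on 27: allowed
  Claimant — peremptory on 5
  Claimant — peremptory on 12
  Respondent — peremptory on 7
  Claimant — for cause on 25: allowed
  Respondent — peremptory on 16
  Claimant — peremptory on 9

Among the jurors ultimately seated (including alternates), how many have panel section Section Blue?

Removed: #2, #5, #7, #9, #12, #16, #18, #19, #23, #25, #27.
Seated (14 incl. alternates): #1, #3, #4, #6, #8, #10, #11, #13, #14, #15, #17, #20, #21, #22.
Of those, in Section Blue: #1, #11, #13 → 3.

3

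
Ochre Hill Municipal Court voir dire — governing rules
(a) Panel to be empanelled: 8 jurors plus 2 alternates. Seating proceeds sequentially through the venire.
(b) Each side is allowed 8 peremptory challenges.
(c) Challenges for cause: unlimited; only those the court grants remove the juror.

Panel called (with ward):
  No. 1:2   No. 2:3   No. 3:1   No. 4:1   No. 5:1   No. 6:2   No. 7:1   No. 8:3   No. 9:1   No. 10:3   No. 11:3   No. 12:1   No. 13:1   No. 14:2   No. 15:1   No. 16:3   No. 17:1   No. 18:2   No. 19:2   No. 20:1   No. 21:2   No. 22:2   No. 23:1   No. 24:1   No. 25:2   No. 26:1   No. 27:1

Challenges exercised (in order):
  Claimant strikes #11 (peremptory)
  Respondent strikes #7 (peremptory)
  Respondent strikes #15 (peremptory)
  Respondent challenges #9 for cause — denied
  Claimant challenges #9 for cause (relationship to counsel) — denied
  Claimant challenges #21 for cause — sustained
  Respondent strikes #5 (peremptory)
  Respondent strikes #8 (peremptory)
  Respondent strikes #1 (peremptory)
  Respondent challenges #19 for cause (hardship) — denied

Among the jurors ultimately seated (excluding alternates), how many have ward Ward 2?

1

Removed: #1, #5, #7, #8, #11, #15, #21.
Seated jurors 1–8: #2, #3, #4, #6, #9, #10, #12, #13 (alternates #14, #16 not counted).
Of those, in Ward 2: #6 → 1.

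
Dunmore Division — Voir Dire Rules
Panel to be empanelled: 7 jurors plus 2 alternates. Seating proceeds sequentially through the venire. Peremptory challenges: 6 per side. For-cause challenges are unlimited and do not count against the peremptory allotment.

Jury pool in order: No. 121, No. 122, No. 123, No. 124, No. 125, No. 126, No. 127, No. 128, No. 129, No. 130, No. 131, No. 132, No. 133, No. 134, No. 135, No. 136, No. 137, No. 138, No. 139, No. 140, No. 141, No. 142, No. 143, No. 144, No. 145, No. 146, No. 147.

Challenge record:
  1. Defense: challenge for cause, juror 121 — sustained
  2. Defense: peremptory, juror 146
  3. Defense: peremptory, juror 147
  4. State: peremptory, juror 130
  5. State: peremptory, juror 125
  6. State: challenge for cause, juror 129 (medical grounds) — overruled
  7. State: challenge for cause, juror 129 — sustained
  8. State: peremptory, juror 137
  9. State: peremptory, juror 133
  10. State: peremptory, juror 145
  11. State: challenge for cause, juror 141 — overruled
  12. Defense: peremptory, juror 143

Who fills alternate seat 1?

Removed: #121, #125, #129, #130, #133, #137, #143, #145, #146, #147. (#141 stays — for-cause denied.)
Seating in order: seats 1–7 → #122, #123, #124, #126, #127, #128, #131; alternates → #132, #134.
So alternate 1 is #132.

132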